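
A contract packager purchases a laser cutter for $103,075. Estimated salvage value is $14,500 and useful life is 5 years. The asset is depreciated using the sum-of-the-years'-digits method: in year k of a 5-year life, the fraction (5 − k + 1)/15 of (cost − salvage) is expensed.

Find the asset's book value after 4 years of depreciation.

$20,405

Depreciable base = $103,075 − $14,500 = $88,575.
Sum of the years' digits = 5+4+3+2+1 = 15.
Year 1: $88,575 × 5/15 = $29,525. Book value $73,550.
Year 2: $88,575 × 4/15 = $23,620. Book value $49,930.
Year 3: $88,575 × 3/15 = $17,715. Book value $32,215.
Year 4: $88,575 × 2/15 = $11,810. Book value $20,405.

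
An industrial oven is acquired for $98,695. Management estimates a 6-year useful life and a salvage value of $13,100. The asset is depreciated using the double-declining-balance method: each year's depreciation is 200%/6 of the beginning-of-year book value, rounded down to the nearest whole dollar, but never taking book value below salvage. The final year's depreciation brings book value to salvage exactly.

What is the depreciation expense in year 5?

$6,396

Depreciable base = $98,695 − $13,100 = $85,595.
Year 1: ⌊$98,695 × 200%/6⌋ = $32,898. Book value $65,797.
Year 2: ⌊$65,797 × 200%/6⌋ = $21,932. Book value $43,865.
Year 3: ⌊$43,865 × 200%/6⌋ = $14,621. Book value $29,244.
Year 4: ⌊$29,244 × 200%/6⌋ = $9,748. Book value $19,496.
Year 5: ⌊$19,496 × 200%/6⌋ = $6,498, capped at $6,396. Book value $13,100.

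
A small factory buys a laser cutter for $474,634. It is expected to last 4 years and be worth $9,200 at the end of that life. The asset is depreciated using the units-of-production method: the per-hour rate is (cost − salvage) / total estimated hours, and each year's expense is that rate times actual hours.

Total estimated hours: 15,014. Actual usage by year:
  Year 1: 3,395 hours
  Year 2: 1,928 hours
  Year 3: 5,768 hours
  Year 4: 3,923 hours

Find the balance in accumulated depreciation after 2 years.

Depreciable base = $474,634 − $9,200 = $465,434.
Rate = $465,434 / 15,014 hours = $31 per hour.
Year 1: 3,395 × $31 = $105,245. Book value $369,389.
Year 2: 1,928 × $31 = $59,768. Book value $309,621.
Accumulated through year 2 = $474,634 − $309,621 = $165,013.

$165,013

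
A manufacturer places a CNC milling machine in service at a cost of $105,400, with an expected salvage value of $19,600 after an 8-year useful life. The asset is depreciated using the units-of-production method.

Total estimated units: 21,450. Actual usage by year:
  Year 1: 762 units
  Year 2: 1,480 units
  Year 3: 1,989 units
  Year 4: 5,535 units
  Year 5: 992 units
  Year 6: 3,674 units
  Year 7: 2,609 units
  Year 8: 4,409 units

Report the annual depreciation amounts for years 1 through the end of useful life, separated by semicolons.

$3,048; $5,920; $7,956; $22,140; $3,968; $14,696; $10,436; $17,636

Depreciable base = $105,400 − $19,600 = $85,800.
Rate = $85,800 / 21,450 units = $4 per unit.
Year 1: 762 × $4 = $3,048. Book value $102,352.
Year 2: 1,480 × $4 = $5,920. Book value $96,432.
Year 3: 1,989 × $4 = $7,956. Book value $88,476.
Year 4: 5,535 × $4 = $22,140. Book value $66,336.
Year 5: 992 × $4 = $3,968. Book value $62,368.
Year 6: 3,674 × $4 = $14,696. Book value $47,672.
Year 7: 2,609 × $4 = $10,436. Book value $37,236.
Year 8: 4,409 × $4 = $17,636. Book value $19,600.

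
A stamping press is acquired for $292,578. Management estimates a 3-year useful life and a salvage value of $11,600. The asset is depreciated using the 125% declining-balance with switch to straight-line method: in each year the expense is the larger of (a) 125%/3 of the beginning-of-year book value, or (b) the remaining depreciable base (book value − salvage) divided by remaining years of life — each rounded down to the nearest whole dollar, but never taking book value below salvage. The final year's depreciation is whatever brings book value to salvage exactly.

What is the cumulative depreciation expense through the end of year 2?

$201,442

Depreciable base = $292,578 − $11,600 = $280,978.
Year 1: DB = ⌊$292,578 × 125%/3⌋ = $121,907; SL = ⌊$280,978/3⌋ = $93,659 → take DB $121,907. Book value $170,671.
Year 2: DB = ⌊$170,671 × 125%/3⌋ = $71,112; SL = ⌊$159,071/2⌋ = $79,535 → take SL $79,535. Book value $91,136.
Accumulated through year 2 = $292,578 − $91,136 = $201,442.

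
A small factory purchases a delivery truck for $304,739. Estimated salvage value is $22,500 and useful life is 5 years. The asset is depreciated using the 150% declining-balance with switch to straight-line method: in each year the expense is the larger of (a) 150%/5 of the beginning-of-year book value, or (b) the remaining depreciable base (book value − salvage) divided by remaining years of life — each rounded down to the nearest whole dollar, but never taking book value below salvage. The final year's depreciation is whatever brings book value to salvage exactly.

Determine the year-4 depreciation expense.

Depreciable base = $304,739 − $22,500 = $282,239.
Year 1: DB = ⌊$304,739 × 150%/5⌋ = $91,421; SL = ⌊$282,239/5⌋ = $56,447 → take DB $91,421. Book value $213,318.
Year 2: DB = ⌊$213,318 × 150%/5⌋ = $63,995; SL = ⌊$190,818/4⌋ = $47,704 → take DB $63,995. Book value $149,323.
Year 3: DB = ⌊$149,323 × 150%/5⌋ = $44,796; SL = ⌊$126,823/3⌋ = $42,274 → take DB $44,796. Book value $104,527.
Year 4: DB = ⌊$104,527 × 150%/5⌋ = $31,358; SL = ⌊$82,027/2⌋ = $41,013 → take SL $41,013. Book value $63,514.

$41,013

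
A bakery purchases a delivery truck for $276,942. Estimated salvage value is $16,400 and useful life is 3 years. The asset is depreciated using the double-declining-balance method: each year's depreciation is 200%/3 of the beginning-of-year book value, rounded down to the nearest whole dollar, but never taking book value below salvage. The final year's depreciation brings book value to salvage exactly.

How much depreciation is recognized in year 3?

$14,372

Depreciable base = $276,942 − $16,400 = $260,542.
Year 1: ⌊$276,942 × 200%/3⌋ = $184,628. Book value $92,314.
Year 2: ⌊$92,314 × 200%/3⌋ = $61,542. Book value $30,772.
Year 3 (final): $30,772 − $16,400 = $14,372. Book value $16,400.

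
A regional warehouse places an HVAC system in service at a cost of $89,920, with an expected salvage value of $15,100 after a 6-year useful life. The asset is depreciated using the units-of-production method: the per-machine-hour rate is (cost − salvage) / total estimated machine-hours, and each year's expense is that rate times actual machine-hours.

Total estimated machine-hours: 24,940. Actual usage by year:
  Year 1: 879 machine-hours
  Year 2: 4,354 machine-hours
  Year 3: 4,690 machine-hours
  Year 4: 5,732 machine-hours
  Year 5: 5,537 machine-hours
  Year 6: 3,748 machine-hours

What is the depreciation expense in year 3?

$14,070

Depreciable base = $89,920 − $15,100 = $74,820.
Rate = $74,820 / 24,940 machine-hours = $3 per machine-hour.
Year 1: 879 × $3 = $2,637. Book value $87,283.
Year 2: 4,354 × $3 = $13,062. Book value $74,221.
Year 3: 4,690 × $3 = $14,070. Book value $60,151.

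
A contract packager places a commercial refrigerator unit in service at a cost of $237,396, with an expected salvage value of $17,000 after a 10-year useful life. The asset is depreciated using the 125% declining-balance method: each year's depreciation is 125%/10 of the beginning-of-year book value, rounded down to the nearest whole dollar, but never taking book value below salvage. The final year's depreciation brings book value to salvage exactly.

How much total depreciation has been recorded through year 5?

Depreciable base = $237,396 − $17,000 = $220,396.
Year 1: ⌊$237,396 × 125%/10⌋ = $29,674. Book value $207,722.
Year 2: ⌊$207,722 × 125%/10⌋ = $25,965. Book value $181,757.
Year 3: ⌊$181,757 × 125%/10⌋ = $22,719. Book value $159,038.
Year 4: ⌊$159,038 × 125%/10⌋ = $19,879. Book value $139,159.
Year 5: ⌊$139,159 × 125%/10⌋ = $17,394. Book value $121,765.
Accumulated through year 5 = $237,396 − $121,765 = $115,631.

$115,631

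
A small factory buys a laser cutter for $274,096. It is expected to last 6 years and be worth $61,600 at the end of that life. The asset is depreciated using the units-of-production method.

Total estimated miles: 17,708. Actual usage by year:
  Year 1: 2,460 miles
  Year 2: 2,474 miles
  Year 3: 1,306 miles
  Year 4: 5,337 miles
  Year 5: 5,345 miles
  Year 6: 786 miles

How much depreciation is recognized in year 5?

Depreciable base = $274,096 − $61,600 = $212,496.
Rate = $212,496 / 17,708 miles = $12 per mile.
Year 1: 2,460 × $12 = $29,520. Book value $244,576.
Year 2: 2,474 × $12 = $29,688. Book value $214,888.
Year 3: 1,306 × $12 = $15,672. Book value $199,216.
Year 4: 5,337 × $12 = $64,044. Book value $135,172.
Year 5: 5,345 × $12 = $64,140. Book value $71,032.

$64,140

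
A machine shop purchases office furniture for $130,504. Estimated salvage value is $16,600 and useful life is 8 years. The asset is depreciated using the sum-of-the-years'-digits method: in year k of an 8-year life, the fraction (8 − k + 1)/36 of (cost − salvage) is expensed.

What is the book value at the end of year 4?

Depreciable base = $130,504 − $16,600 = $113,904.
Sum of the years' digits = 8+7+6+5+4+3+2+1 = 36.
Year 1: $113,904 × 8/36 = $25,312. Book value $105,192.
Year 2: $113,904 × 7/36 = $22,148. Book value $83,044.
Year 3: $113,904 × 6/36 = $18,984. Book value $64,060.
Year 4: $113,904 × 5/36 = $15,820. Book value $48,240.

$48,240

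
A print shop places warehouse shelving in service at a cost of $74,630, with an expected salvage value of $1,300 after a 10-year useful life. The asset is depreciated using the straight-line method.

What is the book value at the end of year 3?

Depreciable base = $74,630 − $1,300 = $73,330.
Annual expense = $73,330 / 10 = $7,333.
End of year 1: book value $67,297.
End of year 2: book value $59,964.
End of year 3: book value $52,631.

$52,631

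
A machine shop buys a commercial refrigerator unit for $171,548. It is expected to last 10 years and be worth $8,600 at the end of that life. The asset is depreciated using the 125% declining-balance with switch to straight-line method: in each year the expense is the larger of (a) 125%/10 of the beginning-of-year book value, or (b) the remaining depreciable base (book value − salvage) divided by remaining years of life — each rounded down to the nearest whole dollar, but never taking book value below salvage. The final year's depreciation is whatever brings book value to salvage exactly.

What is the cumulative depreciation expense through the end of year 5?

$87,001

Depreciable base = $171,548 − $8,600 = $162,948.
Year 1: DB = ⌊$171,548 × 125%/10⌋ = $21,443; SL = ⌊$162,948/10⌋ = $16,294 → take DB $21,443. Book value $150,105.
Year 2: DB = ⌊$150,105 × 125%/10⌋ = $18,763; SL = ⌊$141,505/9⌋ = $15,722 → take DB $18,763. Book value $131,342.
Year 3: DB = ⌊$131,342 × 125%/10⌋ = $16,417; SL = ⌊$122,742/8⌋ = $15,342 → take DB $16,417. Book value $114,925.
Year 4: DB = ⌊$114,925 × 125%/10⌋ = $14,365; SL = ⌊$106,325/7⌋ = $15,189 → take SL $15,189. Book value $99,736.
Year 5: DB = ⌊$99,736 × 125%/10⌋ = $12,467; SL = ⌊$91,136/6⌋ = $15,189 → take SL $15,189. Book value $84,547.
Accumulated through year 5 = $171,548 − $84,547 = $87,001.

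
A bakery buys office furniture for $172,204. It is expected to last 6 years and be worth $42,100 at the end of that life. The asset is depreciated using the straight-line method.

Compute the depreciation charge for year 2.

Depreciable base = $172,204 − $42,100 = $130,104.
Annual expense = $130,104 / 6 = $21,684.

$21,684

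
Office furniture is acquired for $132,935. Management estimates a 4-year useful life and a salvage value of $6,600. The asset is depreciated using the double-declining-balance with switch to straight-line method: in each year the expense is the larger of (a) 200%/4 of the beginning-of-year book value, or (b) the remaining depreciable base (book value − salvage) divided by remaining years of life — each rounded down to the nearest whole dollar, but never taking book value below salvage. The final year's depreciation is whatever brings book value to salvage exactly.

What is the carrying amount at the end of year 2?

Depreciable base = $132,935 − $6,600 = $126,335.
Year 1: DB = ⌊$132,935 × 200%/4⌋ = $66,467; SL = ⌊$126,335/4⌋ = $31,583 → take DB $66,467. Book value $66,468.
Year 2: DB = ⌊$66,468 × 200%/4⌋ = $33,234; SL = ⌊$59,868/3⌋ = $19,956 → take DB $33,234. Book value $33,234.

$33,234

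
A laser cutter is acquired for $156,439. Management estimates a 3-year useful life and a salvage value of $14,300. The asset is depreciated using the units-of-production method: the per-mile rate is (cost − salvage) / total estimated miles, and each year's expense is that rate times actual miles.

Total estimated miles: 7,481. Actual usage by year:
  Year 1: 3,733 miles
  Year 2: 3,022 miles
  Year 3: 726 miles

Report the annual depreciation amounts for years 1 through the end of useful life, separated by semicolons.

Depreciable base = $156,439 − $14,300 = $142,139.
Rate = $142,139 / 7,481 miles = $19 per mile.
Year 1: 3,733 × $19 = $70,927. Book value $85,512.
Year 2: 3,022 × $19 = $57,418. Book value $28,094.
Year 3: 726 × $19 = $13,794. Book value $14,300.

$70,927; $57,418; $13,794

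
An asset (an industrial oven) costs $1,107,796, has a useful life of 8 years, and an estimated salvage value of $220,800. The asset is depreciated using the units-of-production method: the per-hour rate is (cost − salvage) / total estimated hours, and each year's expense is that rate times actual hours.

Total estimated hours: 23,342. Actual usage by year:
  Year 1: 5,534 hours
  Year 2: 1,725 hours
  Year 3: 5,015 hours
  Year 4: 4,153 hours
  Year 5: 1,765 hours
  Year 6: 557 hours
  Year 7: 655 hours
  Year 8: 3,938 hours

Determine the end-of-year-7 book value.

Depreciable base = $1,107,796 − $220,800 = $886,996.
Rate = $886,996 / 23,342 hours = $38 per hour.
Year 1: 5,534 × $38 = $210,292. Book value $897,504.
Year 2: 1,725 × $38 = $65,550. Book value $831,954.
Year 3: 5,015 × $38 = $190,570. Book value $641,384.
Year 4: 4,153 × $38 = $157,814. Book value $483,570.
Year 5: 1,765 × $38 = $67,070. Book value $416,500.
Year 6: 557 × $38 = $21,166. Book value $395,334.
Year 7: 655 × $38 = $24,890. Book value $370,444.

$370,444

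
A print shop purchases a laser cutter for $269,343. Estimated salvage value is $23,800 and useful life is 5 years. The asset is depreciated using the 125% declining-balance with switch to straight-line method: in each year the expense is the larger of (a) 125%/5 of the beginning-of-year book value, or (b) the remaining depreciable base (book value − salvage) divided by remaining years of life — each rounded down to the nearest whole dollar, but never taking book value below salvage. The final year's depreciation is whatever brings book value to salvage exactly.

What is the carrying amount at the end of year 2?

$151,506

Depreciable base = $269,343 − $23,800 = $245,543.
Year 1: DB = ⌊$269,343 × 125%/5⌋ = $67,335; SL = ⌊$245,543/5⌋ = $49,108 → take DB $67,335. Book value $202,008.
Year 2: DB = ⌊$202,008 × 125%/5⌋ = $50,502; SL = ⌊$178,208/4⌋ = $44,552 → take DB $50,502. Book value $151,506.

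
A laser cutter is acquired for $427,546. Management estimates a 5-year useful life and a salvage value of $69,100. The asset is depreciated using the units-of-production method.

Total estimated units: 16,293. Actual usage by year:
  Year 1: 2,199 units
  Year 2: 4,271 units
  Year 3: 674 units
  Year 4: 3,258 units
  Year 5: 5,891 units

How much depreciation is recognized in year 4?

Depreciable base = $427,546 − $69,100 = $358,446.
Rate = $358,446 / 16,293 units = $22 per unit.
Year 1: 2,199 × $22 = $48,378. Book value $379,168.
Year 2: 4,271 × $22 = $93,962. Book value $285,206.
Year 3: 674 × $22 = $14,828. Book value $270,378.
Year 4: 3,258 × $22 = $71,676. Book value $198,702.

$71,676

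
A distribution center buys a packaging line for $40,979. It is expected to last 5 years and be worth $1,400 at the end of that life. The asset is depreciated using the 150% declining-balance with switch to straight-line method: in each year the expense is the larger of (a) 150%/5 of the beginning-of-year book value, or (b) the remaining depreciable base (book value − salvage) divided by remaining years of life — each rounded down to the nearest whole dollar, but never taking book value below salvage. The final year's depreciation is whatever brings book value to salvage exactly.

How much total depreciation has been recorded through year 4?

Depreciable base = $40,979 − $1,400 = $39,579.
Year 1: DB = ⌊$40,979 × 150%/5⌋ = $12,293; SL = ⌊$39,579/5⌋ = $7,915 → take DB $12,293. Book value $28,686.
Year 2: DB = ⌊$28,686 × 150%/5⌋ = $8,605; SL = ⌊$27,286/4⌋ = $6,821 → take DB $8,605. Book value $20,081.
Year 3: DB = ⌊$20,081 × 150%/5⌋ = $6,024; SL = ⌊$18,681/3⌋ = $6,227 → take SL $6,227. Book value $13,854.
Year 4: DB = ⌊$13,854 × 150%/5⌋ = $4,156; SL = ⌊$12,454/2⌋ = $6,227 → take SL $6,227. Book value $7,627.
Accumulated through year 4 = $40,979 − $7,627 = $33,352.

$33,352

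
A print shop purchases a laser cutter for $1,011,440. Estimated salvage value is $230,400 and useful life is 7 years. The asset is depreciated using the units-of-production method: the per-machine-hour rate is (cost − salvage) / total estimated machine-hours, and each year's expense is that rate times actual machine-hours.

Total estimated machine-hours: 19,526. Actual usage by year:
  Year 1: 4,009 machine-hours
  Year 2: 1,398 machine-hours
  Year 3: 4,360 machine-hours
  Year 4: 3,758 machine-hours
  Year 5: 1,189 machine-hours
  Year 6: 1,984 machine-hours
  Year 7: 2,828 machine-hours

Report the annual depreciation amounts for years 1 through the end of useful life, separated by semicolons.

$160,360; $55,920; $174,400; $150,320; $47,560; $79,360; $113,120

Depreciable base = $1,011,440 − $230,400 = $781,040.
Rate = $781,040 / 19,526 machine-hours = $40 per machine-hour.
Year 1: 4,009 × $40 = $160,360. Book value $851,080.
Year 2: 1,398 × $40 = $55,920. Book value $795,160.
Year 3: 4,360 × $40 = $174,400. Book value $620,760.
Year 4: 3,758 × $40 = $150,320. Book value $470,440.
Year 5: 1,189 × $40 = $47,560. Book value $422,880.
Year 6: 1,984 × $40 = $79,360. Book value $343,520.
Year 7: 2,828 × $40 = $113,120. Book value $230,400.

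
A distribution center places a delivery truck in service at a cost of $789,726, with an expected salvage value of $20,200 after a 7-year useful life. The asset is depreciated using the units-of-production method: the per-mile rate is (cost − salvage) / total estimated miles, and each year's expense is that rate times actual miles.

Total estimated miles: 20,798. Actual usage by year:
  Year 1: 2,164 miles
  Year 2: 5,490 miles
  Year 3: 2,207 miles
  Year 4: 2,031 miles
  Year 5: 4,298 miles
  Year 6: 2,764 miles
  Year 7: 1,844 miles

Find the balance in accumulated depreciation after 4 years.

Depreciable base = $789,726 − $20,200 = $769,526.
Rate = $769,526 / 20,798 miles = $37 per mile.
Year 1: 2,164 × $37 = $80,068. Book value $709,658.
Year 2: 5,490 × $37 = $203,130. Book value $506,528.
Year 3: 2,207 × $37 = $81,659. Book value $424,869.
Year 4: 2,031 × $37 = $75,147. Book value $349,722.
Accumulated through year 4 = $789,726 − $349,722 = $440,004.

$440,004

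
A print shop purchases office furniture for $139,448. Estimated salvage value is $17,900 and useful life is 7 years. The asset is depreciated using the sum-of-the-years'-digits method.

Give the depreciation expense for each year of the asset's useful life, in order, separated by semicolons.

$30,387; $26,046; $21,705; $17,364; $13,023; $8,682; $4,341

Depreciable base = $139,448 − $17,900 = $121,548.
Sum of the years' digits = 7+6+5+4+3+2+1 = 28.
Year 1: $121,548 × 7/28 = $30,387. Book value $109,061.
Year 2: $121,548 × 6/28 = $26,046. Book value $83,015.
Year 3: $121,548 × 5/28 = $21,705. Book value $61,310.
Year 4: $121,548 × 4/28 = $17,364. Book value $43,946.
Year 5: $121,548 × 3/28 = $13,023. Book value $30,923.
Year 6: $121,548 × 2/28 = $8,682. Book value $22,241.
Year 7: $121,548 × 1/28 = $4,341. Book value $17,900.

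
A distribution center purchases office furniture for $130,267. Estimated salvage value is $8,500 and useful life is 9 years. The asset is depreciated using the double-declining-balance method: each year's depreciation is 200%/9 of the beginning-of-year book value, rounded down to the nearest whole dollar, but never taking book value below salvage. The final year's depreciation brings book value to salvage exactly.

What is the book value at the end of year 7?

Depreciable base = $130,267 − $8,500 = $121,767.
Year 1: ⌊$130,267 × 200%/9⌋ = $28,948. Book value $101,319.
Year 2: ⌊$101,319 × 200%/9⌋ = $22,515. Book value $78,804.
Year 3: ⌊$78,804 × 200%/9⌋ = $17,512. Book value $61,292.
Year 4: ⌊$61,292 × 200%/9⌋ = $13,620. Book value $47,672.
Year 5: ⌊$47,672 × 200%/9⌋ = $10,593. Book value $37,079.
Year 6: ⌊$37,079 × 200%/9⌋ = $8,239. Book value $28,840.
Year 7: ⌊$28,840 × 200%/9⌋ = $6,408. Book value $22,432.

$22,432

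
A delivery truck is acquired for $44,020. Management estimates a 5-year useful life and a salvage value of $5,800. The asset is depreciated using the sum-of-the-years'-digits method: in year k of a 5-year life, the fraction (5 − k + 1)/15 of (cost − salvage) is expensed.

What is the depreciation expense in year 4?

Depreciable base = $44,020 − $5,800 = $38,220.
Sum of the years' digits = 5+4+3+2+1 = 15.
Year 1: $38,220 × 5/15 = $12,740. Book value $31,280.
Year 2: $38,220 × 4/15 = $10,192. Book value $21,088.
Year 3: $38,220 × 3/15 = $7,644. Book value $13,444.
Year 4: $38,220 × 2/15 = $5,096. Book value $8,348.

$5,096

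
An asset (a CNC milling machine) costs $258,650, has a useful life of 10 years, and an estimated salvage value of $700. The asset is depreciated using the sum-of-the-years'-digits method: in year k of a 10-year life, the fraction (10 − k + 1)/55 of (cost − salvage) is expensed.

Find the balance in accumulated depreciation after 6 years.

$211,050

Depreciable base = $258,650 − $700 = $257,950.
Sum of the years' digits = 10+9+8+7+6+5+4+3+2+1 = 55.
Year 1: $257,950 × 10/55 = $46,900. Book value $211,750.
Year 2: $257,950 × 9/55 = $42,210. Book value $169,540.
Year 3: $257,950 × 8/55 = $37,520. Book value $132,020.
Year 4: $257,950 × 7/55 = $32,830. Book value $99,190.
Year 5: $257,950 × 6/55 = $28,140. Book value $71,050.
Year 6: $257,950 × 5/55 = $23,450. Book value $47,600.
Accumulated through year 6 = $258,650 − $47,600 = $211,050.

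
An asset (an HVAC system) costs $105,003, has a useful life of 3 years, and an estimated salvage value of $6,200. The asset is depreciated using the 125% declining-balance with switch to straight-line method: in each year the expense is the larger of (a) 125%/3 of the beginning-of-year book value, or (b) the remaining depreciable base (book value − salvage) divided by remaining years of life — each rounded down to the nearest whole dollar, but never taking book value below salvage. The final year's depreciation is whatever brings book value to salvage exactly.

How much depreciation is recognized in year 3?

Depreciable base = $105,003 − $6,200 = $98,803.
Year 1: DB = ⌊$105,003 × 125%/3⌋ = $43,751; SL = ⌊$98,803/3⌋ = $32,934 → take DB $43,751. Book value $61,252.
Year 2: DB = ⌊$61,252 × 125%/3⌋ = $25,521; SL = ⌊$55,052/2⌋ = $27,526 → take SL $27,526. Book value $33,726.
Year 3 (final): $33,726 − $6,200 = $27,526. Book value $6,200.

$27,526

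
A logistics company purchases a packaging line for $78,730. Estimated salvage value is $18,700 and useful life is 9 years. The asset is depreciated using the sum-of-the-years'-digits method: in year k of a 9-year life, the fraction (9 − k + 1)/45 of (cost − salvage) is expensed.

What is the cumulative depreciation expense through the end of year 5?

$46,690

Depreciable base = $78,730 − $18,700 = $60,030.
Sum of the years' digits = 9+8+7+6+5+4+3+2+1 = 45.
Year 1: $60,030 × 9/45 = $12,006. Book value $66,724.
Year 2: $60,030 × 8/45 = $10,672. Book value $56,052.
Year 3: $60,030 × 7/45 = $9,338. Book value $46,714.
Year 4: $60,030 × 6/45 = $8,004. Book value $38,710.
Year 5: $60,030 × 5/45 = $6,670. Book value $32,040.
Accumulated through year 5 = $78,730 − $32,040 = $46,690.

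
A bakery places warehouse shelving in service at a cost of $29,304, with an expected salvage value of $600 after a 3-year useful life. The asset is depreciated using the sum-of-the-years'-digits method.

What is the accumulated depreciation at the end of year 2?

$23,920

Depreciable base = $29,304 − $600 = $28,704.
Sum of the years' digits = 3+2+1 = 6.
Year 1: $28,704 × 3/6 = $14,352. Book value $14,952.
Year 2: $28,704 × 2/6 = $9,568. Book value $5,384.
Accumulated through year 2 = $29,304 − $5,384 = $23,920.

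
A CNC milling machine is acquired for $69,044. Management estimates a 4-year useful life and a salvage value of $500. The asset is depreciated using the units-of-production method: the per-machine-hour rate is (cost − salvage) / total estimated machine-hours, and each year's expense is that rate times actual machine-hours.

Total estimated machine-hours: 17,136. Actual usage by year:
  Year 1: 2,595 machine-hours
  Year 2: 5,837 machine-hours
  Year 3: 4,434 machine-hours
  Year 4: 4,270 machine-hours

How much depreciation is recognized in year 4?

Depreciable base = $69,044 − $500 = $68,544.
Rate = $68,544 / 17,136 machine-hours = $4 per machine-hour.
Year 1: 2,595 × $4 = $10,380. Book value $58,664.
Year 2: 5,837 × $4 = $23,348. Book value $35,316.
Year 3: 4,434 × $4 = $17,736. Book value $17,580.
Year 4: 4,270 × $4 = $17,080. Book value $500.

$17,080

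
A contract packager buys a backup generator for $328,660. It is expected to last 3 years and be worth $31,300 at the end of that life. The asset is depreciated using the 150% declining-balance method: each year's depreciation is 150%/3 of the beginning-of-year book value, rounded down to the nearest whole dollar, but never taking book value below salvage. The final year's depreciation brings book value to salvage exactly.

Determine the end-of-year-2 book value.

$82,165

Depreciable base = $328,660 − $31,300 = $297,360.
Year 1: ⌊$328,660 × 150%/3⌋ = $164,330. Book value $164,330.
Year 2: ⌊$164,330 × 150%/3⌋ = $82,165. Book value $82,165.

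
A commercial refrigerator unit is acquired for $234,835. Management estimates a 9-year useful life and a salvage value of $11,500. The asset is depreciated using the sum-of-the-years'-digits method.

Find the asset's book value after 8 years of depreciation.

Depreciable base = $234,835 − $11,500 = $223,335.
Sum of the years' digits = 9+8+7+6+5+4+3+2+1 = 45.
Year 1: $223,335 × 9/45 = $44,667. Book value $190,168.
Year 2: $223,335 × 8/45 = $39,704. Book value $150,464.
Year 3: $223,335 × 7/45 = $34,741. Book value $115,723.
Year 4: $223,335 × 6/45 = $29,778. Book value $85,945.
Year 5: $223,335 × 5/45 = $24,815. Book value $61,130.
Year 6: $223,335 × 4/45 = $19,852. Book value $41,278.
Year 7: $223,335 × 3/45 = $14,889. Book value $26,389.
Year 8: $223,335 × 2/45 = $9,926. Book value $16,463.

$16,463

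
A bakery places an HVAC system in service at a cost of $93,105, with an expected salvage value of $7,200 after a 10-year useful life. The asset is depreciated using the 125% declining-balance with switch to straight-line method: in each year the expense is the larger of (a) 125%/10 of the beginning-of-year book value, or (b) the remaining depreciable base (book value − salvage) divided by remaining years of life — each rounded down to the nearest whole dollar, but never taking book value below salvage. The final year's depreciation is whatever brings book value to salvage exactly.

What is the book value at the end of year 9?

Depreciable base = $93,105 − $7,200 = $85,905.
Year 1: DB = ⌊$93,105 × 125%/10⌋ = $11,638; SL = ⌊$85,905/10⌋ = $8,590 → take DB $11,638. Book value $81,467.
Year 2: DB = ⌊$81,467 × 125%/10⌋ = $10,183; SL = ⌊$74,267/9⌋ = $8,251 → take DB $10,183. Book value $71,284.
Year 3: DB = ⌊$71,284 × 125%/10⌋ = $8,910; SL = ⌊$64,084/8⌋ = $8,010 → take DB $8,910. Book value $62,374.
Year 4: DB = ⌊$62,374 × 125%/10⌋ = $7,796; SL = ⌊$55,174/7⌋ = $7,882 → take SL $7,882. Book value $54,492.
Year 5: DB = ⌊$54,492 × 125%/10⌋ = $6,811; SL = ⌊$47,292/6⌋ = $7,882 → take SL $7,882. Book value $46,610.
Year 6: DB = ⌊$46,610 × 125%/10⌋ = $5,826; SL = ⌊$39,410/5⌋ = $7,882 → take SL $7,882. Book value $38,728.
Year 7: DB = ⌊$38,728 × 125%/10⌋ = $4,841; SL = ⌊$31,528/4⌋ = $7,882 → take SL $7,882. Book value $30,846.
Year 8: DB = ⌊$30,846 × 125%/10⌋ = $3,855; SL = ⌊$23,646/3⌋ = $7,882 → take SL $7,882. Book value $22,964.
Year 9: DB = ⌊$22,964 × 125%/10⌋ = $2,870; SL = ⌊$15,764/2⌋ = $7,882 → take SL $7,882. Book value $15,082.

$15,082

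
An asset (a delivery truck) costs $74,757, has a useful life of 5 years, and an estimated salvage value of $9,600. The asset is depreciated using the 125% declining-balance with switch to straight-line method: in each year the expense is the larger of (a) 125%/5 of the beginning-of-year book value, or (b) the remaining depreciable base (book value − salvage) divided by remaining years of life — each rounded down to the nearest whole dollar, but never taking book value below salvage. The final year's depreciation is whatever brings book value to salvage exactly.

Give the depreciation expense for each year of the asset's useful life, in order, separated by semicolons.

Depreciable base = $74,757 − $9,600 = $65,157.
Year 1: DB = ⌊$74,757 × 125%/5⌋ = $18,689; SL = ⌊$65,157/5⌋ = $13,031 → take DB $18,689. Book value $56,068.
Year 2: DB = ⌊$56,068 × 125%/5⌋ = $14,017; SL = ⌊$46,468/4⌋ = $11,617 → take DB $14,017. Book value $42,051.
Year 3: DB = ⌊$42,051 × 125%/5⌋ = $10,512; SL = ⌊$32,451/3⌋ = $10,817 → take SL $10,817. Book value $31,234.
Year 4: DB = ⌊$31,234 × 125%/5⌋ = $7,808; SL = ⌊$21,634/2⌋ = $10,817 → take SL $10,817. Book value $20,417.
Year 5 (final): $20,417 − $9,600 = $10,817. Book value $9,600.

$18,689; $14,017; $10,817; $10,817; $10,817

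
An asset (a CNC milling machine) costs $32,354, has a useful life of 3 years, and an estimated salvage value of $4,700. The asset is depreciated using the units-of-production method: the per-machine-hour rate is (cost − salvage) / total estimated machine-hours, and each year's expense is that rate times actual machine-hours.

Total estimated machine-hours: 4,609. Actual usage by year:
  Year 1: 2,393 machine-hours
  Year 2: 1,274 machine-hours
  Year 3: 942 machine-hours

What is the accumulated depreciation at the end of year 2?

Depreciable base = $32,354 − $4,700 = $27,654.
Rate = $27,654 / 4,609 machine-hours = $6 per machine-hour.
Year 1: 2,393 × $6 = $14,358. Book value $17,996.
Year 2: 1,274 × $6 = $7,644. Book value $10,352.
Accumulated through year 2 = $32,354 − $10,352 = $22,002.

$22,002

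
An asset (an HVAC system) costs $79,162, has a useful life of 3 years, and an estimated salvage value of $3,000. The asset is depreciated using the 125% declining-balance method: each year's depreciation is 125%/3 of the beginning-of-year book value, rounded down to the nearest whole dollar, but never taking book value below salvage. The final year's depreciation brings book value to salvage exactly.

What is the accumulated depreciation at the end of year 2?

$52,224

Depreciable base = $79,162 − $3,000 = $76,162.
Year 1: ⌊$79,162 × 125%/3⌋ = $32,984. Book value $46,178.
Year 2: ⌊$46,178 × 125%/3⌋ = $19,240. Book value $26,938.
Accumulated through year 2 = $79,162 − $26,938 = $52,224.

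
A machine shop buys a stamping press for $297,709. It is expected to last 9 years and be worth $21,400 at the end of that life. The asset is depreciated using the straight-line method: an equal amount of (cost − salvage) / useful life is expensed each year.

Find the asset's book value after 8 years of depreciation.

$52,101

Depreciable base = $297,709 − $21,400 = $276,309.
Annual expense = $276,309 / 9 = $30,701.
End of year 1: book value $267,008.
End of year 2: book value $236,307.
End of year 3: book value $205,606.
End of year 4: book value $174,905.
End of year 5: book value $144,204.
End of year 6: book value $113,503.
End of year 7: book value $82,802.
End of year 8: book value $52,101.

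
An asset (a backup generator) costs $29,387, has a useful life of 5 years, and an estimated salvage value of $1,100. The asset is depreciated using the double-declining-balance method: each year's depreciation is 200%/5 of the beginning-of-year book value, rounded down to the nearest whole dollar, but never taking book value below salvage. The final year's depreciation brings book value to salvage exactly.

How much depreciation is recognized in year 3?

$4,232

Depreciable base = $29,387 − $1,100 = $28,287.
Year 1: ⌊$29,387 × 200%/5⌋ = $11,754. Book value $17,633.
Year 2: ⌊$17,633 × 200%/5⌋ = $7,053. Book value $10,580.
Year 3: ⌊$10,580 × 200%/5⌋ = $4,232. Book value $6,348.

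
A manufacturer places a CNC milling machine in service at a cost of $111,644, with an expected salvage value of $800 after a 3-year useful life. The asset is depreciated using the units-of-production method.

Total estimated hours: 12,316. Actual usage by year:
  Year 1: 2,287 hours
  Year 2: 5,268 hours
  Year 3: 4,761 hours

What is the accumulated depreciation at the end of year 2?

Depreciable base = $111,644 − $800 = $110,844.
Rate = $110,844 / 12,316 hours = $9 per hour.
Year 1: 2,287 × $9 = $20,583. Book value $91,061.
Year 2: 5,268 × $9 = $47,412. Book value $43,649.
Accumulated through year 2 = $111,644 − $43,649 = $67,995.

$67,995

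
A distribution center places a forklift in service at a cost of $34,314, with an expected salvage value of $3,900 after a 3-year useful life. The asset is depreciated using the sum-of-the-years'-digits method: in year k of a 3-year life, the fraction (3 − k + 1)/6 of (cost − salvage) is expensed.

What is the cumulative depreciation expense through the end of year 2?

Depreciable base = $34,314 − $3,900 = $30,414.
Sum of the years' digits = 3+2+1 = 6.
Year 1: $30,414 × 3/6 = $15,207. Book value $19,107.
Year 2: $30,414 × 2/6 = $10,138. Book value $8,969.
Accumulated through year 2 = $34,314 − $8,969 = $25,345.

$25,345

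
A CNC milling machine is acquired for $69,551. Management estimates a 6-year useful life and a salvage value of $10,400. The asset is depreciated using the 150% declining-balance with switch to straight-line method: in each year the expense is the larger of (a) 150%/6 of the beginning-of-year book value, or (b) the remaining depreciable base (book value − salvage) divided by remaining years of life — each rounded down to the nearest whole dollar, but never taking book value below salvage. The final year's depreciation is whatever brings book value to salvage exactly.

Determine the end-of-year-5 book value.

Depreciable base = $69,551 − $10,400 = $59,151.
Year 1: DB = ⌊$69,551 × 150%/6⌋ = $17,387; SL = ⌊$59,151/6⌋ = $9,858 → take DB $17,387. Book value $52,164.
Year 2: DB = ⌊$52,164 × 150%/6⌋ = $13,041; SL = ⌊$41,764/5⌋ = $8,352 → take DB $13,041. Book value $39,123.
Year 3: DB = ⌊$39,123 × 150%/6⌋ = $9,780; SL = ⌊$28,723/4⌋ = $7,180 → take DB $9,780. Book value $29,343.
Year 4: DB = ⌊$29,343 × 150%/6⌋ = $7,335; SL = ⌊$18,943/3⌋ = $6,314 → take DB $7,335. Book value $22,008.
Year 5: DB = ⌊$22,008 × 150%/6⌋ = $5,502; SL = ⌊$11,608/2⌋ = $5,804 → take SL $5,804. Book value $16,204.

$16,204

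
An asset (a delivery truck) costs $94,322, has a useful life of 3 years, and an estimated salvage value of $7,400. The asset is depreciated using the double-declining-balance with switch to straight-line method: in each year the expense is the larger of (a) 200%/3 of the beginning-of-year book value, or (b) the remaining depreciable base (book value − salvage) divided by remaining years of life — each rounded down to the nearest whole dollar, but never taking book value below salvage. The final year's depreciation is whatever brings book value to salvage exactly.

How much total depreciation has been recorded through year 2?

$83,841

Depreciable base = $94,322 − $7,400 = $86,922.
Year 1: DB = ⌊$94,322 × 200%/3⌋ = $62,881; SL = ⌊$86,922/3⌋ = $28,974 → take DB $62,881. Book value $31,441.
Year 2: DB = ⌊$31,441 × 200%/3⌋ = $20,960; SL = ⌊$24,041/2⌋ = $12,020 → take DB $20,960. Book value $10,481.
Accumulated through year 2 = $94,322 − $10,481 = $83,841.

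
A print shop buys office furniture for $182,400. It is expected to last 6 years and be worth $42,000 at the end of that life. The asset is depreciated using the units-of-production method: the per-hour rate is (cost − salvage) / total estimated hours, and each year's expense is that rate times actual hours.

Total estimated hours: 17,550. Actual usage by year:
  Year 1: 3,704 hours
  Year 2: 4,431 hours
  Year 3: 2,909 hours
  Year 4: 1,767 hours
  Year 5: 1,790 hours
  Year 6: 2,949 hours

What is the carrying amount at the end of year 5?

$65,592

Depreciable base = $182,400 − $42,000 = $140,400.
Rate = $140,400 / 17,550 hours = $8 per hour.
Year 1: 3,704 × $8 = $29,632. Book value $152,768.
Year 2: 4,431 × $8 = $35,448. Book value $117,320.
Year 3: 2,909 × $8 = $23,272. Book value $94,048.
Year 4: 1,767 × $8 = $14,136. Book value $79,912.
Year 5: 1,790 × $8 = $14,320. Book value $65,592.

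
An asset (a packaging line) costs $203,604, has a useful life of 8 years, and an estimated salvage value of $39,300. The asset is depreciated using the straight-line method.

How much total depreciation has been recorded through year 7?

$143,766

Depreciable base = $203,604 − $39,300 = $164,304.
Annual expense = $164,304 / 8 = $20,538.
End of year 1: book value $183,066.
End of year 2: book value $162,528.
End of year 3: book value $141,990.
End of year 4: book value $121,452.
End of year 5: book value $100,914.
End of year 6: book value $80,376.
End of year 7: book value $59,838.
Accumulated through year 7 = $203,604 − $59,838 = $143,766.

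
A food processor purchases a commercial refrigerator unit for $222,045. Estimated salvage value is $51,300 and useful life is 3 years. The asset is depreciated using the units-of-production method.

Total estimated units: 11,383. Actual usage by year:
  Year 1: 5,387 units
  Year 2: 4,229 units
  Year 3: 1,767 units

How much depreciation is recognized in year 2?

Depreciable base = $222,045 − $51,300 = $170,745.
Rate = $170,745 / 11,383 units = $15 per unit.
Year 1: 5,387 × $15 = $80,805. Book value $141,240.
Year 2: 4,229 × $15 = $63,435. Book value $77,805.

$63,435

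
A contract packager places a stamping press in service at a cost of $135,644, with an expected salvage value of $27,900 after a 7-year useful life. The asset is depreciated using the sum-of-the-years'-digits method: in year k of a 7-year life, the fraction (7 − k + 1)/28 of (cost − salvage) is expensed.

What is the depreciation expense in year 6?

Depreciable base = $135,644 − $27,900 = $107,744.
Sum of the years' digits = 7+6+5+4+3+2+1 = 28.
Year 1: $107,744 × 7/28 = $26,936. Book value $108,708.
Year 2: $107,744 × 6/28 = $23,088. Book value $85,620.
Year 3: $107,744 × 5/28 = $19,240. Book value $66,380.
Year 4: $107,744 × 4/28 = $15,392. Book value $50,988.
Year 5: $107,744 × 3/28 = $11,544. Book value $39,444.
Year 6: $107,744 × 2/28 = $7,696. Book value $31,748.

$7,696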